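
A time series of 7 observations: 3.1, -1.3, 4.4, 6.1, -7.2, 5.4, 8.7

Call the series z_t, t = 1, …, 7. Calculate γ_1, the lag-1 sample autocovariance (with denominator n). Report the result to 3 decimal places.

-6.650

Mean z̄ = (3.1 − 1.3 + 4.4 + 6.1 − 7.2 + 5.4 + 8.7)/7 = 2.7429
Σ_{t=1}^{6}(z_t−z̄)(z_{t+1}−z̄) = -46.5504
γ_1 = -46.5504 / 7 = -6.650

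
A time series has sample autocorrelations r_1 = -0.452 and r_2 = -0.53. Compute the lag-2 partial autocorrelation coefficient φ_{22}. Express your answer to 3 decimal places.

-0.923

φ_{22} = (r_2 − r_1²) / (1 − r_1²)
r_1² = (-0.452)² = 0.204304
Numerator = -0.53 − 0.2043 = -0.7343; denominator = 1 − 0.2043 = 0.7957
φ_{22} = -0.7343 / 0.7957 = -0.923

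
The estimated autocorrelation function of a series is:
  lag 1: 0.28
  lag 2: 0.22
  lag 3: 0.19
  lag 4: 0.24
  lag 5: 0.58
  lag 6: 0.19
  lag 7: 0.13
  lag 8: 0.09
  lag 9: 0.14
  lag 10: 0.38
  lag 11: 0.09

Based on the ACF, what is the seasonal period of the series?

The largest autocorrelation is r_5 = 0.58, with a weaker echo at lag 10 (0.38); the remaining lags stay at or below 0.28. The elevated value at lag 1 (0.28), dropping to 0.22 at lag 2, reflects decaying short-term dependence rather than seasonality.
The dominant spike at lag 5 indicates a seasonal period of 5.

5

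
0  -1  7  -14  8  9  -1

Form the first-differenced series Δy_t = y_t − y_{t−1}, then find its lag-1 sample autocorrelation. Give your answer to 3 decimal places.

First differences Δy: -1, 8, -21, 22, 1, -10
Mean of differences = -0.1667
Numerator Σ(Δy_t−Δȳ)(Δy_{t+1}−Δȳ) = -624.3611
Denominator Σ(Δy_t−Δȳ)² = 1090.8333
r_1(Δy) = -624.3611 / 1090.8333 = -0.572

-0.572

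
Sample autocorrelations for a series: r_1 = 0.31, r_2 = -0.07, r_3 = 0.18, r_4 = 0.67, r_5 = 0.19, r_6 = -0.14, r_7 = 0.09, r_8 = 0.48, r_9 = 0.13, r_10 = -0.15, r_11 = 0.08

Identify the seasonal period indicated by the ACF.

4

The largest autocorrelation is r_4 = 0.67, with a weaker echo at lag 8 (0.48); the remaining lags stay at or below 0.31.
The dominant spike at lag 4 indicates a seasonal period of 4.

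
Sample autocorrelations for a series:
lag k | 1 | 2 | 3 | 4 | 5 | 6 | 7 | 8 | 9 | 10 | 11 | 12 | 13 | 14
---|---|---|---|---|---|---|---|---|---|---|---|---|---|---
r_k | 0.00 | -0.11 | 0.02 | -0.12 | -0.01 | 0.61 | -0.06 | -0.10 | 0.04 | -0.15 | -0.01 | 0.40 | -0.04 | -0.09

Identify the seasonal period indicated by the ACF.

The largest autocorrelation is r_6 = 0.61, with a weaker echo at lag 12 (0.40); the remaining lags stay at or below 0.04.
The dominant spike at lag 6 indicates a seasonal period of 6.

6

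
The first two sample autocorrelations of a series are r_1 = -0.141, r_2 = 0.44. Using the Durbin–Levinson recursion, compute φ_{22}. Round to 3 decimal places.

0.429

φ_{22} = (r_2 − r_1²) / (1 − r_1²)
r_1² = (-0.141)² = 0.019881
Numerator = 0.44 − 0.0199 = 0.4201; denominator = 1 − 0.0199 = 0.9801
φ_{22} = 0.4201 / 0.9801 = 0.429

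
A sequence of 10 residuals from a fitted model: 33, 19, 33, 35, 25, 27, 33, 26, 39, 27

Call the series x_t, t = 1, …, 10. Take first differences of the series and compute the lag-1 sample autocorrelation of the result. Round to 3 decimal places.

-0.528

First differences Δx: -14, 14, 2, -10, 2, 6, -7, 13, -12
Mean of differences = -0.6667
Numerator Σ(Δx_t−Δx̄)(Δx_{t+1}−Δx̄) = -472.1111
Denominator Σ(Δx_t−Δx̄)² = 894.0000
r_1(Δx) = -472.1111 / 894.0000 = -0.528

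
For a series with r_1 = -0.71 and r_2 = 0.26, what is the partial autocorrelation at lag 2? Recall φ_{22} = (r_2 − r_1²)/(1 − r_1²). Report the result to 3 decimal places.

φ_{22} = (r_2 − r_1²) / (1 − r_1²)
r_1² = (-0.71)² = 0.5041
Numerator = 0.26 − 0.5041 = -0.2441; denominator = 1 − 0.5041 = 0.4959
φ_{22} = -0.2441 / 0.4959 = -0.492

-0.492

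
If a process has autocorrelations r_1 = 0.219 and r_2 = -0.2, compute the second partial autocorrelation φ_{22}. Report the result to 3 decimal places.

-0.260

φ_{22} = (r_2 − r_1²) / (1 − r_1²)
r_1² = (0.219)² = 0.047961
Numerator = -0.2 − 0.0480 = -0.2480; denominator = 1 − 0.0480 = 0.9520
φ_{22} = -0.2480 / 0.9520 = -0.260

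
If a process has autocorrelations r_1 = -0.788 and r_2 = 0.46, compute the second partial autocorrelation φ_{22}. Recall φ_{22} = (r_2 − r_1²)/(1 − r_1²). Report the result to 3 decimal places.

φ_{22} = (r_2 − r_1²) / (1 − r_1²)
r_1² = (-0.788)² = 0.620944
Numerator = 0.46 − 0.6209 = -0.1609; denominator = 1 − 0.6209 = 0.3791
φ_{22} = -0.1609 / 0.3791 = -0.425

-0.425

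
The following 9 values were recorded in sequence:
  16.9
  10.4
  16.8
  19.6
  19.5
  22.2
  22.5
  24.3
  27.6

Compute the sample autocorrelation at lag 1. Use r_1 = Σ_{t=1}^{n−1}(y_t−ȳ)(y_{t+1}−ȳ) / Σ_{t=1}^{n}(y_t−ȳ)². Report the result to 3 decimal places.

Mean ȳ = (16.9 + 10.4 + 16.8 + 19.6 + 19.5 + 22.2 + 22.5 + 24.3 + 27.6)/9 = 19.9778
Numerator Σ_{t=1}^{8}(y_t−ȳ)(y_{t+1}−ȳ) = 109.6851
Denominator Σ(y_t−ȳ)² = 199.7556
r_1 = 109.6851 / 199.7556 = 0.549

0.549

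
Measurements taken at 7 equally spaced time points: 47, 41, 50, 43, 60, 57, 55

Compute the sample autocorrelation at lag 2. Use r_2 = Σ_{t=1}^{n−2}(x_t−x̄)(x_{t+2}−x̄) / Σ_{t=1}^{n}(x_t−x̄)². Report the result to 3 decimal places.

Mean x̄ = (47 + 41 + 50 + 43 + 60 + 57 + 55)/7 = 50.4286
Σ(x_t−x̄)(x_{t+2}−x̄) = (1.4694) + (70.0408) + (-4.1020) + (-48.8163) + (43.7551) = 62.3469
Denominator Σ(x_t−x̄)² = 311.7143
r_2 = 62.3469 / 311.7143 = 0.200

0.200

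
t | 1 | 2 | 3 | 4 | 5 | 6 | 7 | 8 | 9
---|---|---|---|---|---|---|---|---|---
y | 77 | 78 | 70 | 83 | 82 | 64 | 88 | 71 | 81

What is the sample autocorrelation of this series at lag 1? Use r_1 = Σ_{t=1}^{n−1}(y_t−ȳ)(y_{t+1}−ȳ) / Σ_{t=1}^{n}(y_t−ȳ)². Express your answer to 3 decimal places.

-0.699

Mean ȳ = (77 + 78 + 70 + 83 + 82 + 64 + 88 + 71 + 81)/9 = 77.1111
Numerator Σ_{t=1}^{8}(y_t−ȳ)(y_{t+1}−ȳ) = -316.6790
Denominator Σ(y_t−ȳ)² = 452.8889
r_1 = -316.6790 / 452.8889 = -0.699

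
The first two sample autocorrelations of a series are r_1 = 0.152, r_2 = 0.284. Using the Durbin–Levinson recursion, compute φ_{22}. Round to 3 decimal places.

φ_{22} = (r_2 − r_1²) / (1 − r_1²)
r_1² = (0.152)² = 0.023104
Numerator = 0.284 − 0.0231 = 0.2609; denominator = 1 − 0.0231 = 0.9769
φ_{22} = 0.2609 / 0.9769 = 0.267

0.267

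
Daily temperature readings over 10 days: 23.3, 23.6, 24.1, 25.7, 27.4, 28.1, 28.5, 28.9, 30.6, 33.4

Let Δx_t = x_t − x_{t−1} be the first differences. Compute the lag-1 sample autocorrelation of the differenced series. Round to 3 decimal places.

First differences Δx: 0.3, 0.5, 1.6, 1.7, 0.7, 0.4, 0.4, 1.7, 2.8
Mean of differences = 1.1222
Numerator Σ(Δx_t−Δx̄)(Δx_{t+1}−Δx̄) = 1.6251
Denominator Σ(Δx_t−Δx̄)² = 5.9956
r_1(Δx) = 1.6251 / 5.9956 = 0.271

0.271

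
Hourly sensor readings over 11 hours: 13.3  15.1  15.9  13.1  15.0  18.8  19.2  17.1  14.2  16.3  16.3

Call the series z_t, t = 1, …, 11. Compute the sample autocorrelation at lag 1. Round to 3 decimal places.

0.326

Mean z̄ = (13.3 + 15.1 + 15.9 + 13.1 + 15.0 + 18.8 + 19.2 + 17.1 + 14.2 + 16.3 + 16.3)/11 = 15.8455
Numerator Σ_{t=1}^{10}(z_t−z̄)(z_{t+1}−z̄) = 13.0443
Denominator Σ(z_t−z̄)² = 39.9673
r_1 = 13.0443 / 39.9673 = 0.326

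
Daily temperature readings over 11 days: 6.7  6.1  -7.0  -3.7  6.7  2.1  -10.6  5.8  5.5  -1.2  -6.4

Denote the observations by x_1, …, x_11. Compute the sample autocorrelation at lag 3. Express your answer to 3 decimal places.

0.161

Mean x̄ = (6.7 + 6.1 − 7.0 − 3.7 + 6.7 + 2.1 − 10.6 + 5.8 + 5.5 − 1.2 − 6.4)/11 = 0.3636
Numerator Σ_{t=1}^{8}(x_t−x̄)(x_{t+3}−x̄) = 66.1042
Denominator Σ(x_t−x̄)² = 411.2855
r_3 = 66.1042 / 411.2855 = 0.161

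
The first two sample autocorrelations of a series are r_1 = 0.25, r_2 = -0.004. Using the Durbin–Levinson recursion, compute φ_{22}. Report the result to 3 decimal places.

φ_{22} = (r_2 − r_1²) / (1 − r_1²)
r_1² = (0.25)² = 0.0625
Numerator = -0.004 − 0.0625 = -0.0665; denominator = 1 − 0.0625 = 0.9375
φ_{22} = -0.0665 / 0.9375 = -0.071

-0.071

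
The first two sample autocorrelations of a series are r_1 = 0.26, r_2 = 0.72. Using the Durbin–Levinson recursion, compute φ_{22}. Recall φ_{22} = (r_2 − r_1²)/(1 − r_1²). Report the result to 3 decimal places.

φ_{22} = (r_2 − r_1²) / (1 − r_1²)
r_1² = (0.26)² = 0.0676
Numerator = 0.72 − 0.0676 = 0.6524; denominator = 1 − 0.0676 = 0.9324
φ_{22} = 0.6524 / 0.9324 = 0.700

0.700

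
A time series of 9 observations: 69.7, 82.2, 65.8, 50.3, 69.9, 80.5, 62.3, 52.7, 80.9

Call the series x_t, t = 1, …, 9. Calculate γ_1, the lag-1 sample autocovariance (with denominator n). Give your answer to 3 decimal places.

-17.375

Mean x̄ = (69.7 + 82.2 + 65.8 + 50.3 + 69.9 + 80.5 + 62.3 + 52.7 + 80.9)/9 = 68.2556
Σ_{t=1}^{8}(x_t−x̄)(x_{t+1}−x̄) = -156.3720
γ_1 = -156.3720 / 9 = -17.375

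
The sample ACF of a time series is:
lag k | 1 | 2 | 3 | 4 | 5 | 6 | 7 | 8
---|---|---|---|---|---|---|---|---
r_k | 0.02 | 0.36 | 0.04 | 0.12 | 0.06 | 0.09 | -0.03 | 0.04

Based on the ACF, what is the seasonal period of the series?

2

The largest autocorrelation is r_2 = 0.36; the remaining lags stay at or below 0.12.
The dominant spike at lag 2 indicates a seasonal period of 2.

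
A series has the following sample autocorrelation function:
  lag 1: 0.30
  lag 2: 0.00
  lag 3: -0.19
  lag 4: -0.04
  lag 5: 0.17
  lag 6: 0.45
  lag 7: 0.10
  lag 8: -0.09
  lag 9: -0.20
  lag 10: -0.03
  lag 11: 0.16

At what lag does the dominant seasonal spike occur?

6

The largest autocorrelation is r_6 = 0.45; the remaining lags stay at or below 0.30. The elevated value at lag 1 (0.30), dropping to 0.00 at lag 2, reflects decaying short-term dependence rather than seasonality.
The dominant spike at lag 6 indicates a seasonal period of 6.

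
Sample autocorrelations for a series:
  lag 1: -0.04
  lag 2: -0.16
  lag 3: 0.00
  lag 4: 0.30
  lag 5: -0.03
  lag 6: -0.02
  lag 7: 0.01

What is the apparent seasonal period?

The largest autocorrelation is r_4 = 0.30; the remaining lags stay at or below 0.01.
The dominant spike at lag 4 indicates a seasonal period of 4.

4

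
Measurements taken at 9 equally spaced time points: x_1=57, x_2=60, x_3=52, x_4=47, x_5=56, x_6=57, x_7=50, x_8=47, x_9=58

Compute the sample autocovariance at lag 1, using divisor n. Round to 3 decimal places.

Mean x̄ = (57 + 60 + 52 + 47 + 56 + 57 + 50 + 47 + 58)/9 = 53.7778
Σ_{t=1}^{8}(x_t−x̄)(x_{t+1}−x̄) = -2.0494
γ_1 = -2.0494 / 9 = -0.228

-0.228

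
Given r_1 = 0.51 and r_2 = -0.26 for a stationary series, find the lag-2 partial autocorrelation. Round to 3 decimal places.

φ_{22} = (r_2 − r_1²) / (1 − r_1²)
r_1² = (0.51)² = 0.2601
Numerator = -0.26 − 0.2601 = -0.5201; denominator = 1 − 0.2601 = 0.7399
φ_{22} = -0.5201 / 0.7399 = -0.703

-0.703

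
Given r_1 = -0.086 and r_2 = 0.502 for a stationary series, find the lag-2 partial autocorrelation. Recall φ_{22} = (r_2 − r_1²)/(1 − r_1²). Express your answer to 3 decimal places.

φ_{22} = (r_2 − r_1²) / (1 − r_1²)
r_1² = (-0.086)² = 0.007396
Numerator = 0.502 − 0.0074 = 0.4946; denominator = 1 − 0.0074 = 0.9926
φ_{22} = 0.4946 / 0.9926 = 0.498

0.498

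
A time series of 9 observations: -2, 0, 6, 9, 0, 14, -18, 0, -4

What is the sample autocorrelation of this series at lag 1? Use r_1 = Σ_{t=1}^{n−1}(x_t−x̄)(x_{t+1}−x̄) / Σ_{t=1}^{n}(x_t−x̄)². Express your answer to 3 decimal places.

-0.312

Mean x̄ = (-2 + 0 + 6 + 9 + 0 + 14 − 18 + 0 − 4)/9 = 0.5556
Numerator Σ_{t=1}^{8}(x_t−x̄)(x_{t+1}−x̄) = -204.4198
Denominator Σ(x_t−x̄)² = 654.2222
r_1 = -204.4198 / 654.2222 = -0.312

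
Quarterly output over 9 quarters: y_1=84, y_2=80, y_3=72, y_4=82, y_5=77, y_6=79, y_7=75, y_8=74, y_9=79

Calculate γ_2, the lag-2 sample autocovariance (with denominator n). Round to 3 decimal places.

Mean ȳ = (84 + 80 + 72 + 82 + 77 + 79 + 75 + 74 + 79)/9 = 78.0000
Σ_{t=1}^{7}(y_t−ȳ)(y_{t+2}−ȳ) = -22.0000
γ_2 = -22.0000 / 9 = -2.444

-2.444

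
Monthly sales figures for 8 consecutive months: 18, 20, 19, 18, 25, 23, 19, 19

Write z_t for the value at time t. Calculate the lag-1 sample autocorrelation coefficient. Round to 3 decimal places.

Mean z̄ = (18 + 20 + 19 + 18 + 25 + 23 + 19 + 19)/8 = 20.1250
Σ(z_t−z̄)(z_{t+1}−z̄) = (0.2656) + (0.1406) + (2.3906) + (-10.3594) + (14.0156) + (-3.2344) + (1.2656) = 4.4844
Denominator Σ(z_t−z̄)² = 44.8750
r_1 = 4.4844 / 44.8750 = 0.100

0.100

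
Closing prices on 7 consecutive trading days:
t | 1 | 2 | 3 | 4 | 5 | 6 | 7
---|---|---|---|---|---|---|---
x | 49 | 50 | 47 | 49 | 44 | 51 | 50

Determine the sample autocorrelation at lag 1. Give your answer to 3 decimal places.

-0.353

Mean x̄ = (49 + 50 + 47 + 49 + 44 + 51 + 50)/7 = 48.5714
Deviations from mean: 0.4286, 1.4286, -1.5714, 0.4286, -4.5714, 2.4286, 1.4286
Σ(x_t−x̄)(x_{t+1}−x̄) = (0.6122) + (-2.2449) + (-0.6735) + (-1.9592) + (-11.1020) + (3.4694) = -11.8980
Denominator Σ(x_t−x̄)² = 33.7143
r_1 = -11.8980 / 33.7143 = -0.353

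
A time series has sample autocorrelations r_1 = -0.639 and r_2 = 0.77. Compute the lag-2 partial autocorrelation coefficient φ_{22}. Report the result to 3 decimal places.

φ_{22} = (r_2 − r_1²) / (1 − r_1²)
r_1² = (-0.639)² = 0.408321
Numerator = 0.77 − 0.4083 = 0.3617; denominator = 1 − 0.4083 = 0.5917
φ_{22} = 0.3617 / 0.5917 = 0.611

0.611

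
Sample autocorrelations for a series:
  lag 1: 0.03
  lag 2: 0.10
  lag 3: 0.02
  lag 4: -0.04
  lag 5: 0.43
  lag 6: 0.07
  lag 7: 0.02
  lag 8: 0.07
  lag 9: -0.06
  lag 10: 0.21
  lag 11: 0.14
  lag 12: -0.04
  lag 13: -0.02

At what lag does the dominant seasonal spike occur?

5

The largest autocorrelation is r_5 = 0.43, with a weaker echo at lag 10 (0.21); the remaining lags stay at or below 0.14.
The dominant spike at lag 5 indicates a seasonal period of 5.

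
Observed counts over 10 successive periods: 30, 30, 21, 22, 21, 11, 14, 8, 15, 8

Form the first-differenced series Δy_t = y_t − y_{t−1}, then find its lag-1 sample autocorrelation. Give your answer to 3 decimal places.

-0.667

First differences Δy: 0, -9, 1, -1, -10, 3, -6, 7, -7
Mean of differences = -2.4444
Numerator Σ(Δy_t−Δȳ)(Δy_{t+1}−Δȳ) = -181.6420
Denominator Σ(Δy_t−Δȳ)² = 272.2222
r_1(Δy) = -181.6420 / 272.2222 = -0.667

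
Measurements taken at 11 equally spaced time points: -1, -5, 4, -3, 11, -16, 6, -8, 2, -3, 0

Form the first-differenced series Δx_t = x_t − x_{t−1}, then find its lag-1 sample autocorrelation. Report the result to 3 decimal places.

-0.892

First differences Δx: -4, 9, -7, 14, -27, 22, -14, 10, -5, 3
Mean of differences = 0.1000
Numerator Σ(Δx_t−Δx̄)(Δx_{t+1}−Δx̄) = -1682.2100
Denominator Σ(Δx_t−Δx̄)² = 1884.9000
r_1(Δx) = -1682.2100 / 1884.9000 = -0.892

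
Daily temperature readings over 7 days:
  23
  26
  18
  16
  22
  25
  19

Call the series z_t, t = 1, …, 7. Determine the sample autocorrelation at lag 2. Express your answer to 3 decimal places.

Mean z̄ = (23 + 26 + 18 + 16 + 22 + 25 + 19)/7 = 21.2857
Deviations from mean: 1.7143, 4.7143, -3.2857, -5.2857, 0.7143, 3.7143, -2.2857
Numerator Σ_{t=1}^{5}(z_t−z̄)(z_{t+2}−z̄) = -54.1633
Denominator Σ(z_t−z̄)² = 83.4286
r_2 = -54.1633 / 83.4286 = -0.649

-0.649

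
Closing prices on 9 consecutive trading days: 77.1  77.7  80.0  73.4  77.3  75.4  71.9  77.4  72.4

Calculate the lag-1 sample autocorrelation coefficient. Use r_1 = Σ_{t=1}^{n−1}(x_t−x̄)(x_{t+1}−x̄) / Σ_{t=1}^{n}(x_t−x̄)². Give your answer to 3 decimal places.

Mean x̄ = (77.1 + 77.7 + 80.0 + 73.4 + 77.3 + 75.4 + 71.9 + 77.4 + 72.4)/9 = 75.8444
Numerator Σ_{t=1}^{8}(x_t−x̄)(x_{t+1}−x̄) = -14.0631
Denominator Σ(x_t−x̄)² = 60.4222
r_1 = -14.0631 / 60.4222 = -0.233

-0.233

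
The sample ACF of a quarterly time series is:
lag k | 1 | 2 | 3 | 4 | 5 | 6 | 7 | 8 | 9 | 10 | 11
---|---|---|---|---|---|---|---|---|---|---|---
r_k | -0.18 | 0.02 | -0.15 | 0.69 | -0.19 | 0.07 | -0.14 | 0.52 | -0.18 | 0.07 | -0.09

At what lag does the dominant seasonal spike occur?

4

The largest autocorrelation is r_4 = 0.69, with a weaker echo at lag 8 (0.52); the remaining lags stay at or below 0.07.
The dominant spike at lag 4 indicates a seasonal period of 4.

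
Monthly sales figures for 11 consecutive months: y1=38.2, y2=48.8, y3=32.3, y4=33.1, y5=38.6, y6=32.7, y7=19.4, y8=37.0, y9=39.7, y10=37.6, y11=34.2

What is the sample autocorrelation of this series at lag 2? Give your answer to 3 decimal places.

-0.331

Mean ȳ = (38.2 + 48.8 + 32.3 + 33.1 + 38.6 + 32.7 + 19.4 + 37.0 + 39.7 + 37.6 + 34.2)/11 = 35.6000
Numerator Σ_{t=1}^{9}(y_t−ȳ)(y_{t+2}−ȳ) = -166.2500
Denominator Σ(y_t−ȳ)² = 502.7200
r_2 = -166.2500 / 502.7200 = -0.331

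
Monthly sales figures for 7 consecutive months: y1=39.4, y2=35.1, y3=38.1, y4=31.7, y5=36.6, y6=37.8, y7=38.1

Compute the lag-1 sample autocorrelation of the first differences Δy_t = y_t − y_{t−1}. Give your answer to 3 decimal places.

First differences Δy: -4.3, 3.0, -6.4, 4.9, 1.2, 0.3
Mean of differences = -0.2167
Numerator Σ(Δy_t−Δȳ)(Δy_{t+1}−Δȳ) = -56.6819
Denominator Σ(Δy_t−Δȳ)² = 93.7083
r_1(Δy) = -56.6819 / 93.7083 = -0.605

-0.605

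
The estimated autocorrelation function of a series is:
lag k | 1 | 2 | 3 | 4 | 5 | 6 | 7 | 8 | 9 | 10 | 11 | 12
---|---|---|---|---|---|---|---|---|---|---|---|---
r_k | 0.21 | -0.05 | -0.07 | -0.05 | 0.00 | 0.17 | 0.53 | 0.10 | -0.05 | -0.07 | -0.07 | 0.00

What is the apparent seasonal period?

7

The largest autocorrelation is r_7 = 0.53; the remaining lags stay at or below 0.21.
The dominant spike at lag 7 indicates a seasonal period of 7.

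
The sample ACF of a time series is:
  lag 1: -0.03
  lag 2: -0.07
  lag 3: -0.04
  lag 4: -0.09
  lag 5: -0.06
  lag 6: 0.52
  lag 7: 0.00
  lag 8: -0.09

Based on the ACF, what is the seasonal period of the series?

The largest autocorrelation is r_6 = 0.52; the remaining lags stay at or below 0.00.
The dominant spike at lag 6 indicates a seasonal period of 6.

6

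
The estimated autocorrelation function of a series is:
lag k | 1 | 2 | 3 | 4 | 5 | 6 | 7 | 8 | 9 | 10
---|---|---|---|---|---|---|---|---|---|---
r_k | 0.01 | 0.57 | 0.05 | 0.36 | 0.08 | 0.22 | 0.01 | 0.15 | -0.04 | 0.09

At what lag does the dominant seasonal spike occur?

The largest autocorrelation is r_2 = 0.57, with weaker echoes at lags 4 (0.36), 6 (0.22) and 8 (0.15); the remaining lags stay at or below 0.09.
The dominant spike at lag 2 indicates a seasonal period of 2.

2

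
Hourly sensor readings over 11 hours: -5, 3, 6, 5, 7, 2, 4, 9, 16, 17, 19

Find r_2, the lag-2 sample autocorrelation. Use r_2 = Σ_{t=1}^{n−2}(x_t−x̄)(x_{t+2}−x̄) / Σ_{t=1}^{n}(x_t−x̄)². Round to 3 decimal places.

Mean x̄ = (-5 + 3 + 6 + 5 + 7 + 2 + 4 + 9 + 16 + 17 + 19)/11 = 7.5455
Numerator Σ_{t=1}^{9}(x_t−x̄)(x_{t+2}−x̄) = 120.4050
Denominator Σ(x_t−x̄)² = 524.7273
r_2 = 120.4050 / 524.7273 = 0.229

0.229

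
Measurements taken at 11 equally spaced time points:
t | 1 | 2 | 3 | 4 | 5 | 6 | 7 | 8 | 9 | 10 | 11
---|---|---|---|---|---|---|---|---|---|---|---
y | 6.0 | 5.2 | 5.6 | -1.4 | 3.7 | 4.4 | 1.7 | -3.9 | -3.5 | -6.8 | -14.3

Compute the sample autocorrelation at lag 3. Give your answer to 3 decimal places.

Mean ȳ = (6.0 + 5.2 + 5.6 − 1.4 + 3.7 + 4.4 + 1.7 − 3.9 − 3.5 − 6.8 − 14.3)/11 = -0.3000
Numerator Σ_{t=1}^{8}(y_t−ȳ)(y_{t+3}−ȳ) = 48.5600
Denominator Σ(y_t−ȳ)² = 409.5000
r_3 = 48.5600 / 409.5000 = 0.119

0.119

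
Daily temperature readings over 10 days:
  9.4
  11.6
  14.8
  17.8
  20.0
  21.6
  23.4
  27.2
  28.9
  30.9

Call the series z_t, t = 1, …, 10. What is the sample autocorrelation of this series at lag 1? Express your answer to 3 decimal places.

0.698

Mean z̄ = (9.4 + 11.6 + 14.8 + 17.8 + 20.0 + 21.6 + 23.4 + 27.2 + 28.9 + 30.9)/10 = 20.5600
Numerator Σ_{t=1}^{9}(z_t−z̄)(z_{t+1}−z̄) = 331.8884
Denominator Σ(z_t−z̄)² = 475.6440
r_1 = 331.8884 / 475.6440 = 0.698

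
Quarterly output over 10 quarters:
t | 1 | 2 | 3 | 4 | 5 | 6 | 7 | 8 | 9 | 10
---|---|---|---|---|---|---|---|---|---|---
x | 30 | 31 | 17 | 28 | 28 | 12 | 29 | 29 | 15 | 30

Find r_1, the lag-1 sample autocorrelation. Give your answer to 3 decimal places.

Mean x̄ = (30 + 31 + 17 + 28 + 28 + 12 + 29 + 29 + 15 + 30)/10 = 24.9000
Numerator Σ_{t=1}^{9}(x_t−x̄)(x_{t+1}−x̄) = -199.1100
Denominator Σ(x_t−x̄)² = 468.9000
r_1 = -199.1100 / 468.9000 = -0.425

-0.425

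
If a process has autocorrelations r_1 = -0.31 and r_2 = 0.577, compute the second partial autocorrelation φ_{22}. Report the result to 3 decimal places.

φ_{22} = (r_2 − r_1²) / (1 − r_1²)
r_1² = (-0.31)² = 0.0961
Numerator = 0.577 − 0.0961 = 0.4809; denominator = 1 − 0.0961 = 0.9039
φ_{22} = 0.4809 / 0.9039 = 0.532

0.532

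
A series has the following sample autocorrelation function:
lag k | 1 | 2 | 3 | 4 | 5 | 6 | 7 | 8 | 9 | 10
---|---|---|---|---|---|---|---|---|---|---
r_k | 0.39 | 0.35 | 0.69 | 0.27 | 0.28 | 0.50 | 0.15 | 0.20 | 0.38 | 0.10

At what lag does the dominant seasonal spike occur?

The largest autocorrelation is r_3 = 0.69, with a weaker echo at lag 6 (0.50); the remaining lags stay at or below 0.39. The elevated value at lag 1 (0.39), dropping to 0.35 at lag 2, reflects decaying short-term dependence rather than seasonality.
The dominant spike at lag 3 indicates a seasonal period of 3.

3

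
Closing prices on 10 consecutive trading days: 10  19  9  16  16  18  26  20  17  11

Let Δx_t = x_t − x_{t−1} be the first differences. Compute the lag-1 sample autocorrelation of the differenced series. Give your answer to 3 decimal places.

First differences Δx: 9, -10, 7, 0, 2, 8, -6, -3, -6
Mean of differences = 0.1111
Numerator Σ(Δx_t−Δx̄)(Δx_{t+1}−Δx̄) = -155.7901
Denominator Σ(Δx_t−Δx̄)² = 378.8889
r_1(Δx) = -155.7901 / 378.8889 = -0.411

-0.411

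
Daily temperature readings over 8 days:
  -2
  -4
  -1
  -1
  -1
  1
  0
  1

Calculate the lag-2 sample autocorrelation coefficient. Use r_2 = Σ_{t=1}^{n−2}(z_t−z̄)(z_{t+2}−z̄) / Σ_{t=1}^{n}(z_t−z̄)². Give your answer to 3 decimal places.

0.197

Mean z̄ = (-2 − 4 − 1 − 1 − 1 + 1 + 0 + 1)/8 = -0.8750
Σ(z_t−z̄)(z_{t+2}−z̄) = (0.1406) + (0.3906) + (0.0156) + (-0.2344) + (-0.1094) + (3.5156) = 3.7188
Denominator Σ(z_t−z̄)² = 18.8750
r_2 = 3.7188 / 18.8750 = 0.197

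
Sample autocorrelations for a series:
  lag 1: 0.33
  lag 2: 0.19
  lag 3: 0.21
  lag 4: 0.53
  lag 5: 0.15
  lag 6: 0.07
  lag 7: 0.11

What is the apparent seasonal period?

4

The largest autocorrelation is r_4 = 0.53; the remaining lags stay at or below 0.33. The elevated value at lag 1 (0.33), dropping to 0.19 at lag 2, reflects decaying short-term dependence rather than seasonality.
The dominant spike at lag 4 indicates a seasonal period of 4.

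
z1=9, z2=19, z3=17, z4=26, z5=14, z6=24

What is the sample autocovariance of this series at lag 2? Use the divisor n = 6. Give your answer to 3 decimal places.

Mean z̄ = (9 + 19 + 17 + 26 + 14 + 24)/6 = 18.1667
Σ_{t=1}^{4}(z_t−z̄)(z_{t+2}−z̄) = 67.7778
γ_2 = 67.7778 / 6 = 11.296

11.296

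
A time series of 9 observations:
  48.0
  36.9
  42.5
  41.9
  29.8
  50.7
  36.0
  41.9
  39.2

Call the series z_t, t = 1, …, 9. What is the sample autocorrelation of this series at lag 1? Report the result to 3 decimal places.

-0.658

Mean z̄ = (48.0 + 36.9 + 42.5 + 41.9 + 29.8 + 50.7 + 36.0 + 41.9 + 39.2)/9 = 40.7667
Numerator Σ_{t=1}^{8}(z_t−z̄)(z_{t+1}−z̄) = -208.5978
Denominator Σ(z_t−z̄)² = 316.9600
r_1 = -208.5978 / 316.9600 = -0.658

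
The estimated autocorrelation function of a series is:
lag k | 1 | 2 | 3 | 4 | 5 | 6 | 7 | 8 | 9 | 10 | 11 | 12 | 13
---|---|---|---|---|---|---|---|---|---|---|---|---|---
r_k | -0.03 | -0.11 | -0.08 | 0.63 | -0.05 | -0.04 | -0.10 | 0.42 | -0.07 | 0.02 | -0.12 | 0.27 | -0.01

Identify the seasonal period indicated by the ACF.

The largest autocorrelation is r_4 = 0.63, with weaker echoes at lags 8 (0.42) and 12 (0.27); the remaining lags stay at or below 0.02.
The dominant spike at lag 4 indicates a seasonal period of 4.

4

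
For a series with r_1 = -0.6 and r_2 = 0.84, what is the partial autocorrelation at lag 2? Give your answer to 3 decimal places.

φ_{22} = (r_2 − r_1²) / (1 − r_1²)
r_1² = (-0.6)² = 0.36
Numerator = 0.84 − 0.3600 = 0.4800; denominator = 1 − 0.3600 = 0.6400
φ_{22} = 0.4800 / 0.6400 = 0.750

0.750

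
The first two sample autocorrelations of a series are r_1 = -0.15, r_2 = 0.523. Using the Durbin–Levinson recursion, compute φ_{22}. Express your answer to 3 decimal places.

0.512

φ_{22} = (r_2 − r_1²) / (1 − r_1²)
r_1² = (-0.15)² = 0.0225
Numerator = 0.523 − 0.0225 = 0.5005; denominator = 1 − 0.0225 = 0.9775
φ_{22} = 0.5005 / 0.9775 = 0.512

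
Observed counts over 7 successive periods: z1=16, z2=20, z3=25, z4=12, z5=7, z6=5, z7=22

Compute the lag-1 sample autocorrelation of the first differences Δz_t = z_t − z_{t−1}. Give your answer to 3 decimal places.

First differences Δz: 4, 5, -13, -5, -2, 17
Mean of differences = 1.0000
Numerator Σ(Δz_t−Δz̄)(Δz_{t+1}−Δz̄) = 10.0000
Denominator Σ(Δz_t−Δz̄)² = 522.0000
r_1(Δz) = 10.0000 / 522.0000 = 0.019

0.019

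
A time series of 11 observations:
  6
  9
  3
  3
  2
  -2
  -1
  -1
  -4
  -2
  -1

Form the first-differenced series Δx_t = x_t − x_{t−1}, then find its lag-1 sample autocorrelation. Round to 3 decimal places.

-0.419

First differences Δx: 3, -6, 0, -1, -4, 1, 0, -3, 2, 1
Mean of differences = -0.7000
Numerator Σ(Δx_t−Δx̄)(Δx_{t+1}−Δx̄) = -30.1900
Denominator Σ(Δx_t−Δx̄)² = 72.1000
r_1(Δx) = -30.1900 / 72.1000 = -0.419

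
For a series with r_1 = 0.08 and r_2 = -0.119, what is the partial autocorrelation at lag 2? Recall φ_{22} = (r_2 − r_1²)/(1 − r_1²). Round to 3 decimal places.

-0.126

φ_{22} = (r_2 − r_1²) / (1 − r_1²)
r_1² = (0.08)² = 0.0064
Numerator = -0.119 − 0.0064 = -0.1254; denominator = 1 − 0.0064 = 0.9936
φ_{22} = -0.1254 / 0.9936 = -0.126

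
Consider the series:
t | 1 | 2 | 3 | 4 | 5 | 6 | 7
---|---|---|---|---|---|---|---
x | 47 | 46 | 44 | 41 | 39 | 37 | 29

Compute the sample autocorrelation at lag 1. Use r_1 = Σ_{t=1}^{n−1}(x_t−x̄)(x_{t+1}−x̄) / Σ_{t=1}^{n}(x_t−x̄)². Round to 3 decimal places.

Mean x̄ = (47 + 46 + 44 + 41 + 39 + 37 + 29)/7 = 40.4286
Deviations from mean: 6.5714, 5.5714, 3.5714, 0.5714, -1.4286, -3.4286, -11.4286
Numerator Σ_{t=1}^{6}(x_t−x̄)(x_{t+1}−x̄) = 101.8163
Denominator Σ(x_t−x̄)² = 231.7143
r_1 = 101.8163 / 231.7143 = 0.439

0.439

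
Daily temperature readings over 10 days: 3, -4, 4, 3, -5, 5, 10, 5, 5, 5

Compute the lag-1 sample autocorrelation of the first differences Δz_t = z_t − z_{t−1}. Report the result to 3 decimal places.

First differences Δz: -7, 8, -1, -8, 10, 5, -5, 0, 0
Mean of differences = 0.2222
Numerator Σ(Δz_t−Δz̄)(Δz_{t+1}−Δz̄) = -113.0494
Denominator Σ(Δz_t−Δz̄)² = 327.5556
r_1(Δz) = -113.0494 / 327.5556 = -0.345

-0.345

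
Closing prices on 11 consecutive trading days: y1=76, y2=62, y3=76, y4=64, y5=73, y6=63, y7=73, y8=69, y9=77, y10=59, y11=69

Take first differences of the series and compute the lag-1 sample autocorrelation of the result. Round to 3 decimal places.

First differences Δy: -14, 14, -12, 9, -10, 10, -4, 8, -18, 10
Mean of differences = -0.7000
Numerator Σ(Δy_t−Δȳ)(Δy_{t+1}−Δȳ) = -1060.5900
Denominator Σ(Δy_t−Δȳ)² = 1316.1000
r_1(Δy) = -1060.5900 / 1316.1000 = -0.806

-0.806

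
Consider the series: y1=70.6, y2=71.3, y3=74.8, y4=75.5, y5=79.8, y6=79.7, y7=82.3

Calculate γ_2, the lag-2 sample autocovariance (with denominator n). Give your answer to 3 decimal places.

3.657

Mean ȳ = (70.6 + 71.3 + 74.8 + 75.5 + 79.8 + 79.7 + 82.3)/7 = 76.2857
Deviations: -5.6857, -4.9857, -1.4857, -0.7857, 3.5143, 3.4143, 6.0143
Σ_{t=1}^{5}(y_t−ȳ)(y_{t+2}−ȳ) = 25.5967
γ_2 = 25.5967 / 7 = 3.657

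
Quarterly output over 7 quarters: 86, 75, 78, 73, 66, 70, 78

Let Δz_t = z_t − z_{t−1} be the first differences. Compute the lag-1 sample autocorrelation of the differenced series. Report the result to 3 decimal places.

First differences Δz: -11, 3, -5, -7, 4, 8
Mean of differences = -1.3333
Numerator Σ(Δz_t−Δz̄)(Δz_{t+1}−Δz̄) = -17.4444
Denominator Σ(Δz_t−Δz̄)² = 273.3333
r_1(Δz) = -17.4444 / 273.3333 = -0.064

-0.064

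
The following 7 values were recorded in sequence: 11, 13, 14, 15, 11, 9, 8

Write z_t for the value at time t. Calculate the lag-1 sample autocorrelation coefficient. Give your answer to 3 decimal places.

0.495

Mean z̄ = (11 + 13 + 14 + 15 + 11 + 9 + 8)/7 = 11.5714
Deviations from mean: -0.5714, 1.4286, 2.4286, 3.4286, -0.5714, -2.5714, -3.5714
Numerator Σ_{t=1}^{6}(z_t−z̄)(z_{t+1}−z̄) = 19.6735
Denominator Σ(z_t−z̄)² = 39.7143
r_1 = 19.6735 / 39.7143 = 0.495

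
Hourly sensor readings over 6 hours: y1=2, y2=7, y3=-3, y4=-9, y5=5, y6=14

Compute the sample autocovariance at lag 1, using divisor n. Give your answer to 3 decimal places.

Mean ȳ = (2 + 7 − 3 − 9 + 5 + 14)/6 = 2.6667
Σ_{t=1}^{5}(y_t−ȳ)(y_{t+1}−ȳ) = 37.8889
γ_1 = 37.8889 / 6 = 6.315

6.315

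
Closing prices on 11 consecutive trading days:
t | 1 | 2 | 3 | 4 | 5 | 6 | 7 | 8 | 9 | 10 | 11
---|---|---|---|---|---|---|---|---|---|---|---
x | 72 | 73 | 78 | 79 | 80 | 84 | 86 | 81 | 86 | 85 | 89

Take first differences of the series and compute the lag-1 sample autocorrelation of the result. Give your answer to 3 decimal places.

-0.514

First differences Δx: 1, 5, 1, 1, 4, 2, -5, 5, -1, 4
Mean of differences = 1.7000
Numerator Σ(Δx_t−Δx̄)(Δx_{t+1}−Δx̄) = -44.2900
Denominator Σ(Δx_t−Δx̄)² = 86.1000
r_1(Δx) = -44.2900 / 86.1000 = -0.514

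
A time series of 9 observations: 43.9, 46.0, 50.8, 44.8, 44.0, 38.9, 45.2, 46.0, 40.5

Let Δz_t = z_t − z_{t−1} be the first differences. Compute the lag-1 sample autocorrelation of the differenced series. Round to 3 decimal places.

First differences Δz: 2.1, 4.8, -6.0, -0.8, -5.1, 6.3, 0.8, -5.5
Mean of differences = -0.4250
Numerator Σ(Δz_t−Δz̄)(Δz_{t+1}−Δz̄) = -41.5106
Denominator Σ(Δz_t−Δz̄)² = 159.2350
r_1(Δz) = -41.5106 / 159.2350 = -0.261

-0.261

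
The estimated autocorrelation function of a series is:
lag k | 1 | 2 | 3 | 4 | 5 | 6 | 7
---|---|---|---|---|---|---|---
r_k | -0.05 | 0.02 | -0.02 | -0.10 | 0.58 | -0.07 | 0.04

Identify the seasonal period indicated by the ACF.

5

The largest autocorrelation is r_5 = 0.58; the remaining lags stay at or below 0.04.
The dominant spike at lag 5 indicates a seasonal period of 5.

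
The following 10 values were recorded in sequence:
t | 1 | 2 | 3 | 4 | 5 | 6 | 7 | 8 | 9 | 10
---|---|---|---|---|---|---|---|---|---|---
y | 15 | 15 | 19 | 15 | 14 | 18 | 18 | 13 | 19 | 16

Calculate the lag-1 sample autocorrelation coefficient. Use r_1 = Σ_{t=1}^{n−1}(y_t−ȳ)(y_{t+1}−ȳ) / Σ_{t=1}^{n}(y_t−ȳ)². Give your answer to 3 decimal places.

-0.448

Mean ȳ = (15 + 15 + 19 + 15 + 14 + 18 + 18 + 13 + 19 + 16)/10 = 16.2000
Numerator Σ_{t=1}^{9}(y_t−ȳ)(y_{t+1}−ȳ) = -18.6400
Denominator Σ(y_t−ȳ)² = 41.6000
r_1 = -18.6400 / 41.6000 = -0.448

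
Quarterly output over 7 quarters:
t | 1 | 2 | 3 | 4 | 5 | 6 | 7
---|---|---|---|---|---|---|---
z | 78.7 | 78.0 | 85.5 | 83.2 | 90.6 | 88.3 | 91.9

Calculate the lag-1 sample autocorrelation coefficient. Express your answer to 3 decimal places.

0.389

Mean z̄ = (78.7 + 78.0 + 85.5 + 83.2 + 90.6 + 88.3 + 91.9)/7 = 85.1714
Deviations from mean: -6.4714, -7.1714, 0.3286, -1.9714, 5.4286, 3.1286, 6.7286
Numerator Σ_{t=1}^{6}(z_t−z̄)(z_{t+1}−z̄) = 70.7378
Denominator Σ(z_t−z̄)² = 181.8343
r_1 = 70.7378 / 181.8343 = 0.389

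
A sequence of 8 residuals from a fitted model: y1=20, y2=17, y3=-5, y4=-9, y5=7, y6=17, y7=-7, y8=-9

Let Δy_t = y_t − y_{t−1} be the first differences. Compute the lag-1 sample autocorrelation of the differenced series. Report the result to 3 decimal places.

-0.044

First differences Δy: -3, -22, -4, 16, 10, -24, -2
Mean of differences = -4.1429
Numerator Σ(Δy_t−Δȳ)(Δy_{t+1}−Δȳ) = -58.5918
Denominator Σ(Δy_t−Δȳ)² = 1324.8571
r_1(Δy) = -58.5918 / 1324.8571 = -0.044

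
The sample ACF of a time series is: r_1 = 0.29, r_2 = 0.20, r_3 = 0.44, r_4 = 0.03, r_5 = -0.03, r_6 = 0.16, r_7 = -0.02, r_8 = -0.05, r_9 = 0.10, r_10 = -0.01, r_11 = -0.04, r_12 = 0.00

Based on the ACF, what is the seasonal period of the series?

3

The largest autocorrelation is r_3 = 0.44; the remaining lags stay at or below 0.29. The elevated value at lag 1 (0.29), dropping to 0.20 at lag 2, reflects decaying short-term dependence rather than seasonality.
The dominant spike at lag 3 indicates a seasonal period of 3.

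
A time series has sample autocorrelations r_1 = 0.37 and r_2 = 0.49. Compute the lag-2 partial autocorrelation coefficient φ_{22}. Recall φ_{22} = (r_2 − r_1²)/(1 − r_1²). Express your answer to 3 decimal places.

φ_{22} = (r_2 − r_1²) / (1 − r_1²)
r_1² = (0.37)² = 0.1369
Numerator = 0.49 − 0.1369 = 0.3531; denominator = 1 − 0.1369 = 0.8631
φ_{22} = 0.3531 / 0.8631 = 0.409

0.409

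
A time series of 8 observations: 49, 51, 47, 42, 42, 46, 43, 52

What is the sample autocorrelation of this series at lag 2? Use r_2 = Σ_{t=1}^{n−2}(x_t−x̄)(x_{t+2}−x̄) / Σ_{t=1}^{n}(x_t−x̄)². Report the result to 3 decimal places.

Mean x̄ = (49 + 51 + 47 + 42 + 42 + 46 + 43 + 52)/8 = 46.5000
Σ(x_t−x̄)(x_{t+2}−x̄) = (1.2500) + (-20.2500) + (-2.2500) + (2.2500) + (15.7500) + (-2.7500) = -6.0000
Denominator Σ(x_t−x̄)² = 110.0000
r_2 = -6.0000 / 110.0000 = -0.055

-0.055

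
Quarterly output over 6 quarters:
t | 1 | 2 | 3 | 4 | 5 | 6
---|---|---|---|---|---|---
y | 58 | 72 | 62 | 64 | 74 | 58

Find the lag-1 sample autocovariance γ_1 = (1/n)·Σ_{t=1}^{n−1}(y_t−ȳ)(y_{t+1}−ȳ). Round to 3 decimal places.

Mean ȳ = (58 + 72 + 62 + 64 + 74 + 58)/6 = 64.6667
Deviations: -6.6667, 7.3333, -2.6667, -0.6667, 9.3333, -6.6667
Σ_{t=1}^{5}(y_t−ȳ)(y_{t+1}−ȳ) = -135.1111
γ_1 = -135.1111 / 6 = -22.519

-22.519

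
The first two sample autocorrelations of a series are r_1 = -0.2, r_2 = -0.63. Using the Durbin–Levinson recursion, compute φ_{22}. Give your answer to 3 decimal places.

φ_{22} = (r_2 − r_1²) / (1 − r_1²)
r_1² = (-0.2)² = 0.04
Numerator = -0.63 − 0.0400 = -0.6700; denominator = 1 − 0.0400 = 0.9600
φ_{22} = -0.6700 / 0.9600 = -0.698

-0.698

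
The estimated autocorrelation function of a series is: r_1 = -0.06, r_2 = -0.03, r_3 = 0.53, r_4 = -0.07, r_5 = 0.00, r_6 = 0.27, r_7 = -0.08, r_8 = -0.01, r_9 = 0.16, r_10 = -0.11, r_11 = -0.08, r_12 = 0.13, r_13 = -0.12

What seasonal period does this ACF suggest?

3

The largest autocorrelation is r_3 = 0.53, with weaker echoes at lags 6 (0.27) and 9 (0.16); the remaining lags stay at or below 0.13.
The dominant spike at lag 3 indicates a seasonal period of 3.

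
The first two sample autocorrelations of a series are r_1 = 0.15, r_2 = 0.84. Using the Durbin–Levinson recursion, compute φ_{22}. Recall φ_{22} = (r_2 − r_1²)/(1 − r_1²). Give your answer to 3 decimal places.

0.836

φ_{22} = (r_2 − r_1²) / (1 − r_1²)
r_1² = (0.15)² = 0.0225
Numerator = 0.84 − 0.0225 = 0.8175; denominator = 1 − 0.0225 = 0.9775
φ_{22} = 0.8175 / 0.9775 = 0.836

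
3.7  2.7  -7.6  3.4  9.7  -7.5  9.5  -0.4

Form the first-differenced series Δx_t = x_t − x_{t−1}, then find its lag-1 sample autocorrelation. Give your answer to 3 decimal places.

First differences Δx: -1.0, -10.3, 11.0, 6.3, -17.2, 17.0, -9.9
Mean of differences = -0.5857
Numerator Σ(Δx_t−Δx̄)(Δx_{t+1}−Δx̄) = -599.1202
Denominator Σ(Δx_t−Δx̄)² = 948.2286
r_1(Δx) = -599.1202 / 948.2286 = -0.632

-0.632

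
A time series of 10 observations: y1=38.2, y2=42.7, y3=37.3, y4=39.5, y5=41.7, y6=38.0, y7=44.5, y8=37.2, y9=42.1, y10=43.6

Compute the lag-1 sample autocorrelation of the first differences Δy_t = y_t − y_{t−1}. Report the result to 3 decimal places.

First differences Δy: 4.5, -5.4, 2.2, 2.2, -3.7, 6.5, -7.3, 4.9, 1.5
Mean of differences = 0.6000
Numerator Σ(Δy_t−Δȳ)(Δy_{t+1}−Δȳ) = -139.4000
Denominator Σ(Δy_t−Δȳ)² = 191.3400
r_1(Δy) = -139.4000 / 191.3400 = -0.729

-0.729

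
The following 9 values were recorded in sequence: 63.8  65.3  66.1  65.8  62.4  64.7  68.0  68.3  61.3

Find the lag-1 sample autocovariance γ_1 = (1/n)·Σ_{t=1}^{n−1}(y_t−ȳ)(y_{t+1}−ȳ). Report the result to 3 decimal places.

Mean ȳ = (63.8 + 65.3 + 66.1 + 65.8 + 62.4 + 64.7 + 68.0 + 68.3 + 61.3)/9 = 65.0778
Σ_{t=1}^{8}(y_t−ȳ)(y_{t+1}−ȳ) = -4.1016
γ_1 = -4.1016 / 9 = -0.456

-0.456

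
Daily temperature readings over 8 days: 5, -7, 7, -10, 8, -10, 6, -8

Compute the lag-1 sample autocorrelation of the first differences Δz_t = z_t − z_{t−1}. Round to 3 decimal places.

First differences Δz: -12, 14, -17, 18, -18, 16, -14
Mean of differences = -1.8571
Numerator Σ(Δz_t−Δz̄)(Δz_{t+1}−Δz̄) = -1527.3061
Denominator Σ(Δz_t−Δz̄)² = 1704.8571
r_1(Δz) = -1527.3061 / 1704.8571 = -0.896

-0.896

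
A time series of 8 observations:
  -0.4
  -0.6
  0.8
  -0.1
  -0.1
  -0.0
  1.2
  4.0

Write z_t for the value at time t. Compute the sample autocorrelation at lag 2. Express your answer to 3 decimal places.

-0.098

Mean z̄ = (-0.4 − 0.6 + 0.8 − 0.1 − 0.1 − 0.0 + 1.2 + 4.0)/8 = 0.6000
Deviations from mean: -1.0000, -1.2000, 0.2000, -0.7000, -0.7000, -0.6000, 0.6000, 3.4000
Σ(z_t−z̄)(z_{t+2}−z̄) = (-0.2000) + (0.8400) + (-0.1400) + (0.4200) + (-0.4200) + (-2.0400) = -1.5400
Denominator Σ(z_t−z̄)² = 15.7400
r_2 = -1.5400 / 15.7400 = -0.098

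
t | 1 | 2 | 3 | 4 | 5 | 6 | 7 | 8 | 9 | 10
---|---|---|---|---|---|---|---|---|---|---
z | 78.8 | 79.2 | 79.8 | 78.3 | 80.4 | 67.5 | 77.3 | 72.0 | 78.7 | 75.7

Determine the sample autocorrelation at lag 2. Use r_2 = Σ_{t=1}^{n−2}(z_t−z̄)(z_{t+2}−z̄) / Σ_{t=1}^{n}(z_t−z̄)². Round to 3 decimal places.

Mean z̄ = (78.8 + 79.2 + 79.8 + 78.3 + 80.4 + 67.5 + 77.3 + 72.0 + 78.7 + 75.7)/10 = 76.7700
Numerator Σ_{t=1}^{8}(z_t−z̄)(z_{t+2}−z̄) = 58.9532
Denominator Σ(z_t−z̄)² = 148.5610
r_2 = 58.9532 / 148.5610 = 0.397

0.397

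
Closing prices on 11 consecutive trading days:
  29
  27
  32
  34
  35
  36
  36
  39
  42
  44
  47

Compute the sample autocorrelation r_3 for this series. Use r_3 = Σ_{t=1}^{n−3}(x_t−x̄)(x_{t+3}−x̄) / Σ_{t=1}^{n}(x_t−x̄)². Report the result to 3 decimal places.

Mean x̄ = (29 + 27 + 32 + 34 + 35 + 36 + 36 + 39 + 42 + 44 + 47)/11 = 36.4545
Numerator Σ_{t=1}^{8}(x_t−x̄)(x_{t+3}−x̄) = 52.3802
Denominator Σ(x_t−x̄)² = 378.7273
r_3 = 52.3802 / 378.7273 = 0.138

0.138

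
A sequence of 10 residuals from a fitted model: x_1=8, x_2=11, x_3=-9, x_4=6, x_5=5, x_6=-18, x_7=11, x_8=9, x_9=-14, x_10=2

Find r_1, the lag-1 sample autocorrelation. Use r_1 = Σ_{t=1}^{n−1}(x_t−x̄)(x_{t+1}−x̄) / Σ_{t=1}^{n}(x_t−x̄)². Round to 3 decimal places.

Mean x̄ = (8 + 11 − 9 + 6 + 5 − 18 + 11 + 9 − 14 + 2)/10 = 1.1000
Numerator Σ_{t=1}^{9}(x_t−x̄)(x_{t+1}−x̄) = -380.3100
Denominator Σ(x_t−x̄)² = 1040.9000
r_1 = -380.3100 / 1040.9000 = -0.365

-0.365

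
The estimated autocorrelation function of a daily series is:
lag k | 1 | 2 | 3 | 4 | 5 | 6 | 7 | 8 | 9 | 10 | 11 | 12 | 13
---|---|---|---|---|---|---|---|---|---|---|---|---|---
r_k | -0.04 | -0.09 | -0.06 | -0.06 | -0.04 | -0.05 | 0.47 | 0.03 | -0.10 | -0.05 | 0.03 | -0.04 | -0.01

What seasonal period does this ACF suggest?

The largest autocorrelation is r_7 = 0.47; the remaining lags stay at or below 0.03.
The dominant spike at lag 7 indicates a seasonal period of 7.

7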